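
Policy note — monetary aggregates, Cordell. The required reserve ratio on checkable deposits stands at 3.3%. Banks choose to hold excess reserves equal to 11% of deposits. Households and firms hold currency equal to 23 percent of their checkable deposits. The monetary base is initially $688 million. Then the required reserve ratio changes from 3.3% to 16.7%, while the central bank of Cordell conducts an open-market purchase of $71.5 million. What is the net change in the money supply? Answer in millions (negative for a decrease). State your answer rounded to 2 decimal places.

Before: m₁ = (1 + 0.23) / (0.033 + 0.11 + 0.23) ≈ 3.297587, MB₁ = 688, so M₁ = 3.297587 × 688 ≈ 2268.7399 million.
After: m₂ = (1 + 0.23) / (0.167 + 0.11 + 0.23) ≈ 2.426036, MB₂ = 688 + 71.5 = 759.5, so M₂ = 2.426036 × 759.5 ≈ 1842.5743 million.
ΔM = M₂ − M₁ = 1842.5743 − 2268.7399 = -426.1656 million.

-426.17 million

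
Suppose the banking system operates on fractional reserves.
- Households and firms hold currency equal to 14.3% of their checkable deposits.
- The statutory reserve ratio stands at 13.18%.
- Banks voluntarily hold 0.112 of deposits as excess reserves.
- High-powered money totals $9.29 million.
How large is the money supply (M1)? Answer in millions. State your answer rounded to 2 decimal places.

$27.45 million

The money multiplier is m = (1 + c) / (rr + e + c) = (1 + 0.143) / (0.1318 + 0.112 + 0.143) ≈ 2.9550.
So M = m × MB = 2.9550 × 9.29 ≈ 27.4519 million.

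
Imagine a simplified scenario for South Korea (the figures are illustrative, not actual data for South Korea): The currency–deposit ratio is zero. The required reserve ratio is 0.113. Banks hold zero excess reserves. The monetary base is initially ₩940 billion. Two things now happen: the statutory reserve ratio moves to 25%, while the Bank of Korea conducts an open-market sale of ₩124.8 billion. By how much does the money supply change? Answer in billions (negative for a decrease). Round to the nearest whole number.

-5058 billion

Before: m₁ = 1 / (0.113) ≈ 8.8496, MB₁ = 940, so M₁ = 8.8496 × 940 = 8318.624 billion.
After: m₂ = 1 / (0.25) = 4, MB₂ = 940 − 124.8 = 815.2, so M₂ = 4 × 815.2 = 3260.8 billion.
ΔM = M₂ − M₁ = 3260.8 − 8318.624 = -5057.824 billion.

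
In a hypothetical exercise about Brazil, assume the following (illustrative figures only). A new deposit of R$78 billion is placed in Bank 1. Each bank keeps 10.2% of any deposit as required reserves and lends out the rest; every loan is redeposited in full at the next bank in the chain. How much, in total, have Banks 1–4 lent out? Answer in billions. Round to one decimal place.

R$240.1 billion

Bank i lends (1 − rr)^i of the original deposit: Bank 1 lends 78·0.8980 = 70.0440, Bank 2 lends 78·0.8980² ≈ 62.8995, and so on.
Summing a geometric series: total = 78·[0.8980·(1 − 0.8980^4) / (1 − 0.8980)] ≈ 240.1497 billion.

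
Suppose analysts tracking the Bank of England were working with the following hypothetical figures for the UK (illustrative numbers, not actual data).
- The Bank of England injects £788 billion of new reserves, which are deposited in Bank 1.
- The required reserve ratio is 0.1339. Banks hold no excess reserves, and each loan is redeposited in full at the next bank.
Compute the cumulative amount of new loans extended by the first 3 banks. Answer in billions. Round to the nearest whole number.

£1786 billion

Bank i lends (1 − rr)^i of the original deposit: Bank 1 lends 788·0.8661 = 682.4868, Bank 2 lends 788·0.8661² ≈ 591.1018, and so on.
Summing a geometric series: total = 788·[0.8661·(1 − 0.8661^3) / (1 − 0.8661)] ≈ 1785.5419 billion.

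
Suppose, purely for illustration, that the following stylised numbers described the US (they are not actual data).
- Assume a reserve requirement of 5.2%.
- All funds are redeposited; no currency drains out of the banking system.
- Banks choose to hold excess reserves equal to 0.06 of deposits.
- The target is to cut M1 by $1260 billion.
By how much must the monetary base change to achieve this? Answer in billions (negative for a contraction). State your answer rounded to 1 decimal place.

-141.1 billion

The money multiplier is m = 1 / (rr + e) = 1 / (0.052 + 0.06) ≈ 8.928571.
ΔMB = ΔM / m = (−1260) / 8.928571 ≈ -141.12 billion.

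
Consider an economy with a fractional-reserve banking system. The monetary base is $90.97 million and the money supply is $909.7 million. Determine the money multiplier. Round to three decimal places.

10.000

The money multiplier is m = M / MB = 909.7 / 90.97 = 10.00000.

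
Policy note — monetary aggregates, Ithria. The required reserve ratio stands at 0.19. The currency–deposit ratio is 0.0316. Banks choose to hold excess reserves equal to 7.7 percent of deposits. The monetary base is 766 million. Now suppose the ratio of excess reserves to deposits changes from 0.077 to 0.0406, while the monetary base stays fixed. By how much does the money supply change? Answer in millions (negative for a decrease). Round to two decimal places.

367.38 million

Initially m₁ = (1 + 0.0316) / (0.19 + 0.077 + 0.0316) ≈ 3.454789, so M₁ = 3.454789 × 766 ≈ 2646.3684 million.
After the change m₂ = (1 + 0.0316) / (0.19 + 0.0406 + 0.0316) ≈ 3.934401, so M₂ = 3.934401 × 766 ≈ 3013.7512 million.
ΔM = M₂ − M₁ = 3013.7512 − 2646.3684 = 367.3828 million.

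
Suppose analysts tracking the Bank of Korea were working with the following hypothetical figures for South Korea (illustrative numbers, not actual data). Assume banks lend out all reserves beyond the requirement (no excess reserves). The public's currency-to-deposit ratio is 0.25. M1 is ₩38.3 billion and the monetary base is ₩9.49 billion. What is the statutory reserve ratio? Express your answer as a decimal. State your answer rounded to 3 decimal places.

Using m = M/MB = 38.3/9.49 ≈ 4.035827. Since m = (1 + c)/(c + rr + e), the denominator satisfies c + rr + e = (1 + c)/m = (1 + 0.25) / 4.035827 ≈ 0.309726.
With c = 0.25 and e = 0, the statutory reserve ratio is 0.309726 − 0.25 − 0 = 0.059726.

0.060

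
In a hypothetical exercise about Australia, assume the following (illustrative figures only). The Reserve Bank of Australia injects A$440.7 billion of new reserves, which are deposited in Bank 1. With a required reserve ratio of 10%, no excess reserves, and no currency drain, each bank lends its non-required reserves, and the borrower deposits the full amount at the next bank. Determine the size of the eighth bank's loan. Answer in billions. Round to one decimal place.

Each bank lends a fraction (1 − rr) = 0.9000 of the deposit it receives, so Bank 8 receives 440.7·0.9000^7 and lends 440.7·0.9000^8 ≈ 189.7069 billion.

A$189.7 billion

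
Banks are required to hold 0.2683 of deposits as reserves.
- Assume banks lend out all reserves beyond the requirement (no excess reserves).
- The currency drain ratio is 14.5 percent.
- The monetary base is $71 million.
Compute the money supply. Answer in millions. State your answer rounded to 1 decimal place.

$196.7 million

The money multiplier is m = (1 + c) / (rr + c) = (1 + 0.145) / (0.2683 + 0.145) ≈ 2.7704.
So M = m × MB = 2.7704 × 71 = 196.6984 million.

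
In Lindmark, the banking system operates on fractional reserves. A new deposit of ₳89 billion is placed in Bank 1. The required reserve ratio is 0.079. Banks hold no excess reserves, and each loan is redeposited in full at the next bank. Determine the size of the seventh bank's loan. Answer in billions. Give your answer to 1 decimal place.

₳50.0 billion

Each bank lends a fraction (1 − rr) = 0.9210 of the deposit it receives, so Bank 7 receives 89·0.9210^6 and lends 89·0.9210^7 ≈ 50.0273 billion.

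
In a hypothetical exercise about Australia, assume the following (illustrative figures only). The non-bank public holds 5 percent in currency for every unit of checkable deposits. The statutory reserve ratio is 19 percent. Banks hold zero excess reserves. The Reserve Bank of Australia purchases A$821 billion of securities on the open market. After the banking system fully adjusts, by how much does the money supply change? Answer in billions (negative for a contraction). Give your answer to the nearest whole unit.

A$3592 billion

The money multiplier is m = (1 + c) / (rr + c) = (1 + 0.05) / (0.19 + 0.05) = 4.3750.
The purchase adds 821 billion of base, so ΔM = m × ΔMB = 4.3750 × (+821) = 3591.875 billion.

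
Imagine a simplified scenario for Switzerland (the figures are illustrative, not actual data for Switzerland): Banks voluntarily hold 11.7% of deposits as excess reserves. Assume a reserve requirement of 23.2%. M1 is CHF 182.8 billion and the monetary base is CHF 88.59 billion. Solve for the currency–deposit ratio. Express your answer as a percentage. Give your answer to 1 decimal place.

Using m = M/MB = 182.8/88.59 ≈ 2.063438. From m = (1 + c)/(c + rr + e), rearranging gives 1 + c = m·(c + rr + e), so c·(1 − m) = m·(rr + e) − 1.
Hence c = [m·(rr + e) − 1]/(1 − m) = [2.063438 × (0.232 + 0.117) − 1] / (1 − 2.063438) ≈ 0.263165.

26.3%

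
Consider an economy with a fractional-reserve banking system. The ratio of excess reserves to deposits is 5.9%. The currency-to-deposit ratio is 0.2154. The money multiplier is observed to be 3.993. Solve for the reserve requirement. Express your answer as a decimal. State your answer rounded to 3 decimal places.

0.030

Using m = 3.993. Since m = (1 + c)/(c + rr + e), the denominator satisfies c + rr + e = (1 + c)/m = (1 + 0.2154) / 3.993 ≈ 0.304383.
With c = 0.2154 and e = 0.059, the reserve requirement is 0.304383 − 0.2154 − 0.059 = 0.029983.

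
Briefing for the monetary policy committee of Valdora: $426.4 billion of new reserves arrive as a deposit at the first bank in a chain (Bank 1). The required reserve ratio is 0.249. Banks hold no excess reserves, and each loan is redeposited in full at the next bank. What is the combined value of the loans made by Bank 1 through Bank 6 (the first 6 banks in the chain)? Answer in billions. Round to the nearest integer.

Bank i lends (1 − rr)^i of the original deposit: Bank 1 lends 426.4·0.7510 = 320.2264, Bank 2 lends 426.4·0.7510² ≈ 240.4900, and so on.
Summing a geometric series: total = 426.4·[0.7510·(1 − 0.7510^6) / (1 − 0.7510)] ≈ 1055.3233 billion.

$1055 billion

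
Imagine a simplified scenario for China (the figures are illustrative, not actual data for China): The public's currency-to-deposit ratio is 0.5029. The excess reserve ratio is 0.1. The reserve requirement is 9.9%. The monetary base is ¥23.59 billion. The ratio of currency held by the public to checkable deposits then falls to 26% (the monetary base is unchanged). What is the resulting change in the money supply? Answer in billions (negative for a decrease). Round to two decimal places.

Initially m₁ = (1 + 0.5029) / (0.099 + 0.1 + 0.5029) ≈ 2.14119, so M₁ = 2.14119 × 23.59 ≈ 50.5107 billion.
After the change m₂ = (1 + 0.26) / (0.099 + 0.1 + 0.26) ≈ 2.74510, so M₂ = 2.74510 × 23.59 ≈ 64.7569 billion.
ΔM = M₂ − M₁ = 64.7569 − 50.5107 = 14.2462 billion.

¥14.25 billion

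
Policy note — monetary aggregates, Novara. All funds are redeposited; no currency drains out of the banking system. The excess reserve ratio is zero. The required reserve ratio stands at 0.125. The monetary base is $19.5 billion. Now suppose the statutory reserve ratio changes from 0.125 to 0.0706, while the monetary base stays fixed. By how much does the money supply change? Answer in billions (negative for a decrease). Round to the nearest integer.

Initially m₁ = 1 / (0.125) = 8, so M₁ = 8 × 19.5 = 156 billion.
After the change m₂ = 1 / (0.0706) ≈ 14.1643, so M₂ = 14.1643 × 19.5 ≈ 276.2038 billion.
ΔM = M₂ − M₁ = 276.2038 − 156 = 120.2038 billion.

$120 billion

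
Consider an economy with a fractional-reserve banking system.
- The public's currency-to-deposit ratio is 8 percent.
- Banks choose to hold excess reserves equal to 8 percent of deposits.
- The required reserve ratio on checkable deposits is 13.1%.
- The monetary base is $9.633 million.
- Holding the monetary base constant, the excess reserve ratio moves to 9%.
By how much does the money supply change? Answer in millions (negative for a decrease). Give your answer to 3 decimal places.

Initially m₁ = (1 + 0.08) / (0.131 + 0.08 + 0.08) ≈ 3.71134, so M₁ = 3.71134 × 9.633 ≈ 35.7513 million.
After the change m₂ = (1 + 0.08) / (0.131 + 0.09 + 0.08) ≈ 3.58804, so M₂ = 3.58804 × 9.633 ≈ 34.5636 million.
ΔM = M₂ − M₁ = 34.5636 − 35.7513 = -1.1877 million.

-1.188 million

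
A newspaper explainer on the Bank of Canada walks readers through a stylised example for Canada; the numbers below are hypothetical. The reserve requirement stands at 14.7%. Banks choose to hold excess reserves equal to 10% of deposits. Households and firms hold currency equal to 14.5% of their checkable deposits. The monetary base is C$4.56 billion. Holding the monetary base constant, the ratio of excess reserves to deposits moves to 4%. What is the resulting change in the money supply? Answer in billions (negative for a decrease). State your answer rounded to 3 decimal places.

C$2.407 billion

Initially m₁ = (1 + 0.145) / (0.147 + 0.1 + 0.145) ≈ 2.92092, so M₁ = 2.92092 × 4.56 ≈ 13.3194 billion.
After the change m₂ = (1 + 0.145) / (0.147 + 0.04 + 0.145) ≈ 3.44880, so M₂ = 3.44880 × 4.56 ≈ 15.7265 billion.
ΔM = M₂ − M₁ = 15.7265 − 13.3194 = 2.4071 billion.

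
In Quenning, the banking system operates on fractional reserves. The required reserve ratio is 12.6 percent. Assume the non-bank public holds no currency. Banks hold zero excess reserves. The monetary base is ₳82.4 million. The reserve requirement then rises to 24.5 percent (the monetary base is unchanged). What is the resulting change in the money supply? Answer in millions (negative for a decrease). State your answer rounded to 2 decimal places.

-317.64 million

Initially m₁ = 1 / (0.126) ≈ 7.93651, so M₁ = 7.93651 × 82.4 ≈ 653.9684 million.
After the change m₂ = 1 / (0.245) ≈ 4.08163, so M₂ = 4.08163 × 82.4 ≈ 336.3263 million.
ΔM = M₂ − M₁ = 336.3263 − 653.9684 = -317.6421 million.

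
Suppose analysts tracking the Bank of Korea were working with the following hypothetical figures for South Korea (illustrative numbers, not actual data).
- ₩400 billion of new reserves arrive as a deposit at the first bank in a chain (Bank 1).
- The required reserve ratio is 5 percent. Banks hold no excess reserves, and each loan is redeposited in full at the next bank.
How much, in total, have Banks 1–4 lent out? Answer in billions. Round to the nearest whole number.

₩1410 billion

Bank i lends (1 − rr)^i of the original deposit: Bank 1 lends 400·0.9500 = 380.0000, Bank 2 lends 400·0.9500² = 361.0000, and so on.
Summing a geometric series: total = 400·[0.9500·(1 − 0.9500^4) / (1 − 0.9500)] = 1409.7525 billion.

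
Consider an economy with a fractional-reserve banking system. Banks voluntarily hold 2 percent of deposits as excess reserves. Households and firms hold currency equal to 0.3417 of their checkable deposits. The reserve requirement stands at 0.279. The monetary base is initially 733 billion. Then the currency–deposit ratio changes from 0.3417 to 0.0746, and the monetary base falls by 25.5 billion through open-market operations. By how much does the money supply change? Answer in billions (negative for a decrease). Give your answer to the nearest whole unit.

Before: m₁ = (1 + 0.3417) / (0.279 + 0.02 + 0.3417) ≈ 2.0941, MB₁ = 733, so M₁ = 2.0941 × 733 = 1534.9753 billion.
After: m₂ = (1 + 0.0746) / (0.279 + 0.02 + 0.0746) ≈ 2.8763, MB₂ = 733 − 25.5 = 707.5, so M₂ = 2.8763 × 707.5 ≈ 2034.9823 billion.
ΔM = M₂ − M₁ = 2034.9823 − 1534.9753 = 500.007 billion.

500 billion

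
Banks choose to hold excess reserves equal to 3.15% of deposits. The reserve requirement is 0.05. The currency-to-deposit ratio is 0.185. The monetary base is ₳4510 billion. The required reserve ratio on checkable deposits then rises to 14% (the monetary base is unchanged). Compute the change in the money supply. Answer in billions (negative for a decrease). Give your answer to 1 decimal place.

-5062.7 billion

Initially m₁ = (1 + 0.185) / (0.05 + 0.0315 + 0.185) ≈ 4.446529, so M₁ = 4.446529 × 4510 ≈ 20053.8458 billion.
After the change m₂ = (1 + 0.185) / (0.14 + 0.0315 + 0.185) ≈ 3.323983, so M₂ = 3.323983 × 4510 ≈ 14991.1633 billion.
ΔM = M₂ − M₁ = 14991.1633 − 20053.8458 = -5062.6825 billion.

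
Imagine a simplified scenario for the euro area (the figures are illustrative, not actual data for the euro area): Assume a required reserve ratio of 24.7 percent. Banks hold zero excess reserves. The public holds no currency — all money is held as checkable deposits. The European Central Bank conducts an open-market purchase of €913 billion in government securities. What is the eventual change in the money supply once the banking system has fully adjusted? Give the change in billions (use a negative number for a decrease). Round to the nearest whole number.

The simple money multiplier is m = 1/rr = 1/0.247 ≈ 4.0486.
An open-market purchase increases the monetary base by 913 billion, so ΔM = m × ΔMB = 4.0486 × 913 = 3696.3718 billion.

€3696 billion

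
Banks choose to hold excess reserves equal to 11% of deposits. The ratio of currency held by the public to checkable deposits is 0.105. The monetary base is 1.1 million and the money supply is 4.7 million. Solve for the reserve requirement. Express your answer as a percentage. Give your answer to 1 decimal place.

4.4%

Using m = M/MB = 4.7/1.1 ≈ 4.272727. Since m = (1 + c)/(c + rr + e), the denominator satisfies c + rr + e = (1 + c)/m = (1 + 0.105) / 4.272727 ≈ 0.258617.
With c = 0.105 and e = 0.11, the reserve requirement is 0.258617 − 0.105 − 0.11 = 0.043617.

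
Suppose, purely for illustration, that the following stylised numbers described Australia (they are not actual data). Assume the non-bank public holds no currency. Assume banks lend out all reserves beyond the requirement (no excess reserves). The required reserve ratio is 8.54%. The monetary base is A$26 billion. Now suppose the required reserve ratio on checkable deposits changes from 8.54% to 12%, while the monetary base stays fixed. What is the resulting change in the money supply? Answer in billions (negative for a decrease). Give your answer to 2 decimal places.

-87.78 billion

Initially m₁ = 1 / (0.0854) ≈ 11.70960, so M₁ = 11.70960 × 26 = 304.4496 billion.
After the change m₂ = 1 / (0.12) ≈ 8.33333, so M₂ = 8.33333 × 26 ≈ 216.6666 billion.
ΔM = M₂ − M₁ = 216.6666 − 304.4496 = -87.783 billion.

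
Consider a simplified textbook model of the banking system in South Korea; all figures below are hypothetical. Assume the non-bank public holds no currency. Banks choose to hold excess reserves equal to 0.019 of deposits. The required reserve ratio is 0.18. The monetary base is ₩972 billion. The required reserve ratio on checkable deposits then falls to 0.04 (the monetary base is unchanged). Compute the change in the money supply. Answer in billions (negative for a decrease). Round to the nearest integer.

Initially m₁ = 1 / (0.18 + 0.019) ≈ 5.0251, so M₁ = 5.0251 × 972 = 4884.3972 billion.
After the change m₂ = 1 / (0.04 + 0.019) ≈ 16.9492, so M₂ = 16.9492 × 972 = 16474.6224 billion.
ΔM = M₂ − M₁ = 16474.6224 − 4884.3972 = 11590.2252 billion.

₩11590 billion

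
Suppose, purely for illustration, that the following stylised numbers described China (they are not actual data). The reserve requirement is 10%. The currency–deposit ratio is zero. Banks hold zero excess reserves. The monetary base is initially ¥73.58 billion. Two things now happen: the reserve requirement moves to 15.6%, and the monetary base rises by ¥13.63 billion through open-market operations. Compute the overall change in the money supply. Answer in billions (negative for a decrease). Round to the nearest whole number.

Before: m₁ = 1 / (0.1) = 10, MB₁ = 73.58, so M₁ = 10 × 73.58 = 735.8 billion.
After: m₂ = 1 / (0.156) ≈ 6.4103, MB₂ = 73.58 + 13.63 = 87.21, so M₂ = 6.4103 × 87.21 ≈ 559.0423 billion.
ΔM = M₂ − M₁ = 559.0423 − 735.8 = -176.7577 billion.

-177 billion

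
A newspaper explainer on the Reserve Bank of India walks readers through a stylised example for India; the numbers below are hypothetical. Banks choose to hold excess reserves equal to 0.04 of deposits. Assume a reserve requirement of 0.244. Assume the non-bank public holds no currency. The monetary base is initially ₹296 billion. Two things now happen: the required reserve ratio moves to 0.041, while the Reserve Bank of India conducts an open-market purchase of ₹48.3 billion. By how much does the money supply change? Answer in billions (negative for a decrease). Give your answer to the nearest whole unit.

Before: m₁ = 1 / (0.244 + 0.04) ≈ 3.5211, MB₁ = 296, so M₁ = 3.5211 × 296 = 1042.2456 billion.
After: m₂ = 1 / (0.041 + 0.04) ≈ 12.3457, MB₂ = 296 + 48.3 = 344.3, so M₂ = 12.3457 × 344.3 ≈ 4250.6245 billion.
ΔM = M₂ − M₁ = 4250.6245 − 1042.2456 = 3208.3789 billion.

₹3208 billion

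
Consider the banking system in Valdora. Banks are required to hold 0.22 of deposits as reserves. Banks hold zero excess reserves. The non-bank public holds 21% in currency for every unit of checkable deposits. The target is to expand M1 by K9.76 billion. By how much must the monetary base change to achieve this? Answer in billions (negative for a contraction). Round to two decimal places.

The money multiplier is m = (1 + c) / (rr + c) = (1 + 0.21) / (0.22 + 0.21) ≈ 2.8140.
ΔMB = ΔM / m = (+9.76) / 2.8140 ≈ 3.4684 billion.

K3.47 billion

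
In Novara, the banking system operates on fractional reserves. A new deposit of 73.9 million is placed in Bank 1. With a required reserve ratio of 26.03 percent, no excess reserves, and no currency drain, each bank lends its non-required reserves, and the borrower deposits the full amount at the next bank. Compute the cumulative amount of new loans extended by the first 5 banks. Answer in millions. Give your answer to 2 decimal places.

163.50 million

Bank i lends (1 − rr)^i of the original deposit: Bank 1 lends 73.9·0.7397 ≈ 54.6638, Bank 2 lends 73.9·0.7397² ≈ 40.4348, and so on.
Summing a geometric series: total = 73.9·[0.7397·(1 − 0.7397^5) / (1 − 0.7397)] ≈ 163.4977 million.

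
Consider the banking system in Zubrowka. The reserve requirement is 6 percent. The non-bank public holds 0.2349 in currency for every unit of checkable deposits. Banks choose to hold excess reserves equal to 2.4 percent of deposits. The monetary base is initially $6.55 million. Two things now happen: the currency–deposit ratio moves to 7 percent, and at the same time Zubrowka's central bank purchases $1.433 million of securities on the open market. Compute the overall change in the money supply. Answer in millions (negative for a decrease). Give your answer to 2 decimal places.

$30.10 million

Before: m₁ = (1 + 0.2349) / (0.06 + 0.024 + 0.2349) ≈ 3.8724, MB₁ = 6.55, so M₁ = 3.8724 × 6.55 ≈ 25.3642 million.
After: m₂ = (1 + 0.07) / (0.06 + 0.024 + 0.07) ≈ 6.9481, MB₂ = 6.55 + 1.433 = 7.983, so M₂ = 6.9481 × 7.983 ≈ 55.4667 million.
ΔM = M₂ − M₁ = 55.4667 − 25.3642 = 30.1025 million.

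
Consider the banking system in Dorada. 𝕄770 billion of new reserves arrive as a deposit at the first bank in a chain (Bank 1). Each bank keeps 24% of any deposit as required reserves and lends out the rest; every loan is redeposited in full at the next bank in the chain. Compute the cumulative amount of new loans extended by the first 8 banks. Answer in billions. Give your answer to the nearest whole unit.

𝕄2167 billion

Bank i lends (1 − rr)^i of the original deposit: Bank 1 lends 770·0.7600 = 585.2000, Bank 2 lends 770·0.7600² = 444.7520, and so on.
Summing a geometric series: total = 770·[0.7600·(1 − 0.7600^8) / (1 − 0.7600)] ≈ 2166.9384 billion.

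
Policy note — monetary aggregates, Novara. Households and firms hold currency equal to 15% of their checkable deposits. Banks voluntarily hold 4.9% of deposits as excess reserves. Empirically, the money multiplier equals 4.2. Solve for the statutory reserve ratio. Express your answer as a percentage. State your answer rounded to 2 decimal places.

Using m = 4.2. Since m = (1 + c)/(c + rr + e), the denominator satisfies c + rr + e = (1 + c)/m = (1 + 0.15) / 4.2 ≈ 0.273810.
With c = 0.15 and e = 0.049, the statutory reserve ratio is 0.273810 − 0.15 − 0.049 = 0.07481.

7.48%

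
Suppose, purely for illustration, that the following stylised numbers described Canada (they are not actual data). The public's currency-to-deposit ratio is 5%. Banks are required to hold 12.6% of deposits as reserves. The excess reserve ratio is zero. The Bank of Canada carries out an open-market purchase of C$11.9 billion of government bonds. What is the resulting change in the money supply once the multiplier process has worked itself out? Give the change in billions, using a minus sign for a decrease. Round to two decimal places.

C$70.99 billion

The money multiplier is m = (1 + c) / (rr + c) = (1 + 0.05) / (0.126 + 0.05) ≈ 5.96591.
The purchase adds 11.9 billion of base, so ΔM = m × ΔMB = 5.96591 × (+11.9) ≈ 70.9943 billion.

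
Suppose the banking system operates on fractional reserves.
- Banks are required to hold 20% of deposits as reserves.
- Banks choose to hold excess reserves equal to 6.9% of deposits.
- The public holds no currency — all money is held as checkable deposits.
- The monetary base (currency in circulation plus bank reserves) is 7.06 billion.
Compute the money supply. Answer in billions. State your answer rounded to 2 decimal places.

26.25 billion

The money multiplier is m = 1 / (rr + e) = 1 / (0.2 + 0.069) ≈ 3.7175.
So M = m × MB = 3.7175 × 7.06 ≈ 26.2455 billion.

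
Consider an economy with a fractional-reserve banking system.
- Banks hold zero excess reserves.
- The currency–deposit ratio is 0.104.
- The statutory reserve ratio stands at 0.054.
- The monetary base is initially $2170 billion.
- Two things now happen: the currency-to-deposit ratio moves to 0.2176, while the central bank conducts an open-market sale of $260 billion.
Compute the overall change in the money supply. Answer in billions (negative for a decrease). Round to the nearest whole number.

-6600 billion

Before: m₁ = (1 + 0.104) / (0.054 + 0.104) ≈ 6.98734, MB₁ = 2170, so M₁ = 6.98734 × 2170 = 15162.5278 billion.
After: m₂ = (1 + 0.2176) / (0.054 + 0.2176) ≈ 4.48306, MB₂ = 2170 − 260 = 1910, so M₂ = 4.48306 × 1910 = 8562.6446 billion.
ΔM = M₂ − M₁ = 8562.6446 − 15162.5278 = -6599.8832 billion.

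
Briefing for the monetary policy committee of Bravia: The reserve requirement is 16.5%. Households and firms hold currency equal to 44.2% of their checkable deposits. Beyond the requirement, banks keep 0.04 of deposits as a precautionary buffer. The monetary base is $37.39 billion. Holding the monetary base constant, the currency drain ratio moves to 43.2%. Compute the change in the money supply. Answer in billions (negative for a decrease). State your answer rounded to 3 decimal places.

$0.721 billion

Initially m₁ = (1 + 0.442) / (0.165 + 0.04 + 0.442) ≈ 2.228748, so M₁ = 2.228748 × 37.39 ≈ 83.3329 billion.
After the change m₂ = (1 + 0.432) / (0.165 + 0.04 + 0.432) ≈ 2.248038, so M₂ = 2.248038 × 37.39 ≈ 84.0541 billion.
ΔM = M₂ − M₁ = 84.0541 − 83.3329 = 0.7212 billion.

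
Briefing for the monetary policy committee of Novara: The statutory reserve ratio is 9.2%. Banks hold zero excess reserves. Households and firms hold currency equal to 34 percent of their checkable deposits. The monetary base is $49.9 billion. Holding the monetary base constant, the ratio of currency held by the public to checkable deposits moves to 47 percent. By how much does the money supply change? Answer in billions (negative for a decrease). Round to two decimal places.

Initially m₁ = (1 + 0.34) / (0.092 + 0.34) ≈ 3.10185, so M₁ = 3.10185 × 49.9 ≈ 154.7823 billion.
After the change m₂ = (1 + 0.47) / (0.092 + 0.47) ≈ 2.61566, so M₂ = 2.61566 × 49.9 ≈ 130.5214 billion.
ΔM = M₂ − M₁ = 130.5214 − 154.7823 = -24.2609 billion.

-24.26 billion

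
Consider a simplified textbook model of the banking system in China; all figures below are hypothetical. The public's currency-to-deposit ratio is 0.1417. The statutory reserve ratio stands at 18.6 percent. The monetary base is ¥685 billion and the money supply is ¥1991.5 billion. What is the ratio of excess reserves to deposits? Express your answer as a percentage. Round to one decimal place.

Using m = M/MB = 1991.5/685 ≈ 2.907299. Since m = (1 + c)/(c + rr + e), the denominator satisfies c + rr + e = (1 + c)/m = (1 + 0.1417) / 2.907299 ≈ 0.392701.
With c = 0.1417 and rr = 0.186, the ratio of excess reserves to deposits is 0.392701 − 0.1417 − 0.186 = 0.065001.

6.5%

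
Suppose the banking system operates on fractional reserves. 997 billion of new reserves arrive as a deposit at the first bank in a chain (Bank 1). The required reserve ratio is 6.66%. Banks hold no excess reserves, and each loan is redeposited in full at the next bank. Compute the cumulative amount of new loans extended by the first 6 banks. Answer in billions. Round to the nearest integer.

Bank i lends (1 − rr)^i of the original deposit: Bank 1 lends 997·0.9334 = 930.5998, Bank 2 lends 997·0.9334² ≈ 868.6219, and so on.
Summing a geometric series: total = 997·[0.9334·(1 − 0.9334^6) / (1 − 0.9334)] ≈ 4732.4693 billion.

4732 billion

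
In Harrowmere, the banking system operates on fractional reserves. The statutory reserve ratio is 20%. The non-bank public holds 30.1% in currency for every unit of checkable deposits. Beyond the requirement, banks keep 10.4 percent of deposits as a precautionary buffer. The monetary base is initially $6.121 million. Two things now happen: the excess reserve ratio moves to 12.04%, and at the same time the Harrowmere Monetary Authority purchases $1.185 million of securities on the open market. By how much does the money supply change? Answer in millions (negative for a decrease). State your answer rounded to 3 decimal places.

Before: m₁ = (1 + 0.301) / (0.2 + 0.104 + 0.301) ≈ 2.15041, MB₁ = 6.121, so M₁ = 2.15041 × 6.121 ≈ 13.1627 million.
After: m₂ = (1 + 0.301) / (0.2 + 0.1204 + 0.301) ≈ 2.09366, MB₂ = 6.121 + 1.185 = 7.306, so M₂ = 2.09366 × 7.306 ≈ 15.2963 million.
ΔM = M₂ − M₁ = 15.2963 − 13.1627 = 2.1336 million.

$2.134 million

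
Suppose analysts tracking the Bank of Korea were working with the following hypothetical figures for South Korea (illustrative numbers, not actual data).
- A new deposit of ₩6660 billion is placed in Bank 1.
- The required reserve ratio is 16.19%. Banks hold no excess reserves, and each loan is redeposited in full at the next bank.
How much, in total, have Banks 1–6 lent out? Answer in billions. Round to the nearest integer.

₩22528 billion

Bank i lends (1 − rr)^i of the original deposit: Bank 1 lends 6660·0.8381 = 5581.7460, Bank 2 lends 6660·0.8381² ≈ 4678.0613, and so on.
Summing a geometric series: total = 6660·[0.8381·(1 − 0.8381^6) / (1 − 0.8381)] ≈ 22528.4201 billion.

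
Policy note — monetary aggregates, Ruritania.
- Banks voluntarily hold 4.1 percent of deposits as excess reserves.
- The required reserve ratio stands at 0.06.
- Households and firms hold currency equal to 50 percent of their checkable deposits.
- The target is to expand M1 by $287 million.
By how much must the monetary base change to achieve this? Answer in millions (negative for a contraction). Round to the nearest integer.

The money multiplier is m = (1 + c) / (rr + e + c) = (1 + 0.5) / (0.06 + 0.041 + 0.5) ≈ 2.4958.
ΔMB = ΔM / m = (+287) / 2.4958 ≈ 114.9932 million.

$115 million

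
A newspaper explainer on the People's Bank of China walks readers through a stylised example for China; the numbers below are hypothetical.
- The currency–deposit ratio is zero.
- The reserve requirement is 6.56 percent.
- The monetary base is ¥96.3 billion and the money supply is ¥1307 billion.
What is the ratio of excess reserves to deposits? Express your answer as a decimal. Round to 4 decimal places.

Using m = M/MB = 1307/96.3 ≈ 13.572170. Since m = (1 + c)/(c + rr + e), the denominator satisfies c + rr + e = (1 + c)/m = (1 + 0) / 13.572170 ≈ 0.073680.
With c = 0 and rr = 0.0656, the ratio of excess reserves to deposits is 0.073680 − 0 − 0.0656 = 0.00808.

0.0081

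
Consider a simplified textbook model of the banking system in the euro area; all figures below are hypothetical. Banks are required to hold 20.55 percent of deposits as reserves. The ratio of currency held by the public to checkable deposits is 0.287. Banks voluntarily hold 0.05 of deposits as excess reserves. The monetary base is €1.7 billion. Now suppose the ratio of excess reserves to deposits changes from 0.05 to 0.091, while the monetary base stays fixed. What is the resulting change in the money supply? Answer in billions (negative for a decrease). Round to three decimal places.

-0.283 billion

Initially m₁ = (1 + 0.287) / (0.2055 + 0.05 + 0.287) ≈ 2.37235, so M₁ = 2.37235 × 1.7 ≈ 4.033 billion.
After the change m₂ = (1 + 0.287) / (0.2055 + 0.091 + 0.287) ≈ 2.20566, so M₂ = 2.20566 × 1.7 ≈ 3.7496 billion.
ΔM = M₂ − M₁ = 3.7496 − 4.033 = -0.2834 billion.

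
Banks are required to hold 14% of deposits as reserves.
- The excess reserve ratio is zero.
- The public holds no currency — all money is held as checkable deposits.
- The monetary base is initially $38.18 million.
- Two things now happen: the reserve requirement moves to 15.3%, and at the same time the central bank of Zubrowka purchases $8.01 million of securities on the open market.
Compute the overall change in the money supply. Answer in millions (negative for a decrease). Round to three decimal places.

Before: m₁ = 1 / (0.14) ≈ 7.142857, MB₁ = 38.18, so M₁ = 7.142857 × 38.18 ≈ 272.7143 million.
After: m₂ = 1 / (0.153) ≈ 6.535948, MB₂ = 38.18 + 8.01 = 46.19, so M₂ = 6.535948 × 46.19 ≈ 301.8954 million.
ΔM = M₂ − M₁ = 301.8954 − 272.7143 = 29.1811 million.

$29.181 million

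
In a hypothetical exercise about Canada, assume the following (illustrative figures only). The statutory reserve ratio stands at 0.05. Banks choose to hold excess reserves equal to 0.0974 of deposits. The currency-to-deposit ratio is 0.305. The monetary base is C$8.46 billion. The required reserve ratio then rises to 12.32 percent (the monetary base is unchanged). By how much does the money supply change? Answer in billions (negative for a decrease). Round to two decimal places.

-3.40 billion

Initially m₁ = (1 + 0.305) / (0.05 + 0.0974 + 0.305) ≈ 2.8846, so M₁ = 2.8846 × 8.46 ≈ 24.4037 billion.
After the change m₂ = (1 + 0.305) / (0.1232 + 0.0974 + 0.305) ≈ 2.4829, so M₂ = 2.4829 × 8.46 ≈ 21.0053 billion.
ΔM = M₂ − M₁ = 21.0053 − 24.4037 = -3.3984 billion.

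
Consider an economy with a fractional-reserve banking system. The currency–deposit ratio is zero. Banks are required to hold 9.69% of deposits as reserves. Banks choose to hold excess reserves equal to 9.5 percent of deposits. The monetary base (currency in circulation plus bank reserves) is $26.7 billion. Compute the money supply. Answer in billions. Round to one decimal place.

The money multiplier is m = 1 / (rr + e) = 1 / (0.0969 + 0.095) ≈ 5.2110.
So M = m × MB = 5.2110 × 26.7 = 139.1337 billion.

$139.1 billion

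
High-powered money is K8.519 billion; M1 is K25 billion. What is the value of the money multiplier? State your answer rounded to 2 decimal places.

The money multiplier is m = M / MB = 25 / 8.519 ≈ 2.93462.

2.93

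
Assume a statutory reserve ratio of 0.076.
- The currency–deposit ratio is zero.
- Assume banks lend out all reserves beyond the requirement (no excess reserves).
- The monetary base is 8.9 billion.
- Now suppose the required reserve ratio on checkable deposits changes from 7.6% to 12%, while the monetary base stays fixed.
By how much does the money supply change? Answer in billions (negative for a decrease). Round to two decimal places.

Initially m₁ = 1 / (0.076) ≈ 13.1579, so M₁ = 13.1579 × 8.9 ≈ 117.1053 billion.
After the change m₂ = 1 / (0.12) ≈ 8.3333, so M₂ = 8.3333 × 8.9 ≈ 74.1664 billion.
ΔM = M₂ − M₁ = 74.1664 − 117.1053 = -42.9389 billion.

-42.94 billion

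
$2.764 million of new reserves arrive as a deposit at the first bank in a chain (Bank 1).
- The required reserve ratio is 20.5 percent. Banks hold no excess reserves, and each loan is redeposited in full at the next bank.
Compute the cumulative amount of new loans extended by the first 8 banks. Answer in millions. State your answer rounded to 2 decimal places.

Bank i lends (1 − rr)^i of the original deposit: Bank 1 lends 2.764·0.7950 ≈ 2.1974, Bank 2 lends 2.764·0.7950² ≈ 1.7469, and so on.
Summing a geometric series: total = 2.764·[0.7950·(1 − 0.7950^8) / (1 − 0.7950)] ≈ 9.0086 million.

$9.01 million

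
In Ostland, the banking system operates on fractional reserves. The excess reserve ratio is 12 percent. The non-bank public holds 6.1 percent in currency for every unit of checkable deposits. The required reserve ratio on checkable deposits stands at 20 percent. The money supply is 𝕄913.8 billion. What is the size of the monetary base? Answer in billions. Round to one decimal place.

The money multiplier is m = (1 + c) / (rr + e + c) = (1 + 0.061) / (0.2 + 0.12 + 0.061) ≈ 2.78478.
MB = M / m = 913.8 / 2.78478 ≈ 328.1408 billion.

𝕄328.1 billion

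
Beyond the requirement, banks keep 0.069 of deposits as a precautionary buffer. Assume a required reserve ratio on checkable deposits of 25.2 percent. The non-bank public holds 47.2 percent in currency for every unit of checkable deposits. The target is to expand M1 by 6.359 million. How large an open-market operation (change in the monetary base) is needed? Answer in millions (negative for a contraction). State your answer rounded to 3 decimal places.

3.426 million

The money multiplier is m = (1 + c) / (rr + e + c) = (1 + 0.472) / (0.252 + 0.069 + 0.472) ≈ 1.85624.
ΔMB = ΔM / m = (+6.359) / 1.85624 ≈ 3.4257 million.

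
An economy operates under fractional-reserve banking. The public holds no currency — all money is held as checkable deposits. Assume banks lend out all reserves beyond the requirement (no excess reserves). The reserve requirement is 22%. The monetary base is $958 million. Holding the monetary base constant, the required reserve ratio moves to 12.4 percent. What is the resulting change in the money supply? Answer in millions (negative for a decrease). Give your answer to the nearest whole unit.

$3371 million

Initially m₁ = 1 / (0.22) ≈ 4.5455, so M₁ = 4.5455 × 958 = 4354.589 million.
After the change m₂ = 1 / (0.124) ≈ 8.0645, so M₂ = 8.0645 × 958 = 7725.791 million.
ΔM = M₂ − M₁ = 7725.791 − 4354.589 = 3371.202 million.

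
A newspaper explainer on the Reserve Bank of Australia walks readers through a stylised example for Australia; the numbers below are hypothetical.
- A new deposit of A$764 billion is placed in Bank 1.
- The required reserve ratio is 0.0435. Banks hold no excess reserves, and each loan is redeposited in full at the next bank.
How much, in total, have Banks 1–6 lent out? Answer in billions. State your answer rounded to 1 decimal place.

A$3934.5 billion

Bank i lends (1 − rr)^i of the original deposit: Bank 1 lends 764·0.9565 = 730.7660, Bank 2 lends 764·0.9565² ≈ 698.9777, and so on.
Summing a geometric series: total = 764·[0.9565·(1 − 0.9565^6) / (1 − 0.9565)] ≈ 3934.5403 billion.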